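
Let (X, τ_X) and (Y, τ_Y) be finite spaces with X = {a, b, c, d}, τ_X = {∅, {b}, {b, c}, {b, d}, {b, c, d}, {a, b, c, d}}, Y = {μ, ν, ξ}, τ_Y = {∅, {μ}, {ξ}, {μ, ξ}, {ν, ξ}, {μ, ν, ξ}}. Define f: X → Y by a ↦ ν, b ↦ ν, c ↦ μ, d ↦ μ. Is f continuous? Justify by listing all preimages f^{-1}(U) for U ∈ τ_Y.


f is NOT continuous.

Compute f^{-1}(U) for each U ∈ τ_Y:
  U = ∅: f^{-1}(U) = ∅ ∈ τ_X ✓.
  U = {μ}: f^{-1}(U) = {c, d} ∉ τ_X ✗.
  U = {ξ}: f^{-1}(U) = ∅ ∈ τ_X ✓.
  U = {μ, ξ}: f^{-1}(U) = {c, d} ∉ τ_X ✗.
  U = {ν, ξ}: f^{-1}(U) = {a, b} ∉ τ_X ✗.
  U = {μ, ν, ξ}: f^{-1}(U) = {a, b, c, d} ∈ τ_X ✓.
Found U = {μ} with f^{-1}(U) = {c, d} not in τ_X. Therefore f is NOT continuous.


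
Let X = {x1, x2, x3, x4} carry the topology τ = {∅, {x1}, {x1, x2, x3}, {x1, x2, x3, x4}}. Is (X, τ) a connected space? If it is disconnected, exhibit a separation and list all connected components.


(X, τ) is connected.

Find clopen sets (U ∈ τ with X ∖ U ∈ τ):
  U = ∅, X ∖ U = {x1, x2, x3, x4} — both open, so U is clopen.
  U = {x1, x2, x3, x4}, X ∖ U = ∅ — both open, so U is clopen.
Only trivial clopens (∅ and X) exist, so (X, τ) is connected.
Compute connected components by grouping points that agree on all clopens:
  component: {x1, x2, x3, x4}


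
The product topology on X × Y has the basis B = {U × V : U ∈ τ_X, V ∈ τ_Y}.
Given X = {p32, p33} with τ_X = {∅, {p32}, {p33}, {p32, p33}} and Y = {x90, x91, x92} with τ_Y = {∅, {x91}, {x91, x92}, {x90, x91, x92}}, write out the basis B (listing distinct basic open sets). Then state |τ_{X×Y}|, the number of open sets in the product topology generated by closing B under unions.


Basis B = {∅ × ∅, {p32} × {x91}, {p33} × {x91}, {p32} × {x91, x92}, {p32, p33} × {x91}, {p33} × {x91, x92}, {p32} × {x90, x91, x92}, {p33} × {x90, x91, x92}, {p32, p33} × {x91, x92}, {p32, p33} × {x90, x91, x92}}; |τ_{X×Y}| = 16.

Enumerate products U × V with U ∈ τ_X, V ∈ τ_Y (deduplicated):
  ∅ × ∅ = {} (∅)
  {p32} × {x91} = {(p32,x91)}
  {p33} × {x91} = {(p33,x91)}
  {p32} × {x91, x92} = {(p32,x91), (p32,x92)}
  {p32, p33} × {x91} = {(p32,x91), (p33,x91)}
  {p33} × {x91, x92} = {(p33,x91), (p33,x92)}
  {p32} × {x90, x91, x92} = {(p32,x90), (p32,x91), (p32,x92)}
  {p33} × {x90, x91, x92} = {(p33,x90), (p33,x91), (p33,x92)}
  {p32, p33} × {x91, x92} = {(p32,x91), (p32,x92), (p33,x91), (p33,x92)}
  {p32, p33} × {x90, x91, x92} = {(p32,x90), (p32,x91), (p32,x92), (p33,x90), (p33,x91), (p33,x92)}
These 10 distinct sets form the basis B.
Close under arbitrary unions to get τ_{X×Y}; counting gives |τ_{X×Y}| = 16.


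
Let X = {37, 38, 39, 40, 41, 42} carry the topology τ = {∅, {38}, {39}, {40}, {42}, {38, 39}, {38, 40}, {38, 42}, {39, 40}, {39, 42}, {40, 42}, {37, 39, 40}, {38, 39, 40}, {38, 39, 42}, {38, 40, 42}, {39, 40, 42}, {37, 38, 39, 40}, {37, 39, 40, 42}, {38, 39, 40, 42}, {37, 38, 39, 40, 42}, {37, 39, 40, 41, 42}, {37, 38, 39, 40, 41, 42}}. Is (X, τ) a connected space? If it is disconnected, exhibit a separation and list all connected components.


(X, τ) is disconnected; components = [{38}, {37, 39, 40, 41, 42}].

Find clopen sets (U ∈ τ with X ∖ U ∈ τ):
  U = ∅, X ∖ U = {37, 38, 39, 40, 41, 42} — both open, so U is clopen.
  U = {38}, X ∖ U = {37, 39, 40, 41, 42} — both open, so U is clopen.
  U = {37, 39, 40, 41, 42}, X ∖ U = {38} — both open, so U is clopen.
  U = {37, 38, 39, 40, 41, 42}, X ∖ U = ∅ — both open, so U is clopen.
Nontrivial clopen(s) exist: e.g. {37, 39, 40, 41, 42}. So (X, τ) is disconnected.
Compute connected components by grouping points that agree on all clopens:
  component: {38}
  component: {37, 39, 40, 41, 42}


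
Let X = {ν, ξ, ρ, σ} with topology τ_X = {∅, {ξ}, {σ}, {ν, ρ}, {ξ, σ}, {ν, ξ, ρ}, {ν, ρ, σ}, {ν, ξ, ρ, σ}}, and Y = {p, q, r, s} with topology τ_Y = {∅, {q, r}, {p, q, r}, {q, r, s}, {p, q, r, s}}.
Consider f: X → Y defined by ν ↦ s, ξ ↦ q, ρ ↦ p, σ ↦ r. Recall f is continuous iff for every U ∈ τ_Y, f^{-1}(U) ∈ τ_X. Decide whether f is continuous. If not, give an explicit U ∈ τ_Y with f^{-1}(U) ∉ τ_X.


f is NOT continuous.

Compute f^{-1}(U) for each U ∈ τ_Y:
  U = ∅: f^{-1}(U) = ∅ ∈ τ_X ✓.
  U = {q, r}: f^{-1}(U) = {ξ, σ} ∈ τ_X ✓.
  U = {p, q, r}: f^{-1}(U) = {ξ, ρ, σ} ∉ τ_X ✗.
  U = {q, r, s}: f^{-1}(U) = {ν, ξ, σ} ∉ τ_X ✗.
  U = {p, q, r, s}: f^{-1}(U) = {ν, ξ, ρ, σ} ∈ τ_X ✓.
Found U = {p, q, r} with f^{-1}(U) = {ξ, ρ, σ} not in τ_X. Therefore f is NOT continuous.


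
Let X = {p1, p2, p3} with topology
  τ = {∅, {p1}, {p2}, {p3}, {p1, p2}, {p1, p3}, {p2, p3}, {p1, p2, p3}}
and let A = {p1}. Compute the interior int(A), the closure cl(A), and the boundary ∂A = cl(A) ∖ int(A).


int(A) = {p1}, cl(A) = {p1}, ∂A = ∅.

Closed sets in (X, τ) are complements of opens:
  closed(X, τ) = {∅, {p1}, {p2}, {p3}, {p1, p2}, {p1, p3}, {p2, p3}, {p1, p2, p3}}.
int(A) = ⋃ {U ∈ τ : U ⊆ A}. Opens contained in A: ∅, {p1}.
Taking the union of these: int(A) = {p1}.
cl(A) = ⋂ {C closed : A ⊆ C}. Closed sets containing A: {p1}, {p1, p2}, {p1, p3}, {p1, p2, p3}.
Intersecting these: cl(A) = {p1}.
∂A = cl(A) ∖ int(A) = {p1} ∖ {p1} = ∅.


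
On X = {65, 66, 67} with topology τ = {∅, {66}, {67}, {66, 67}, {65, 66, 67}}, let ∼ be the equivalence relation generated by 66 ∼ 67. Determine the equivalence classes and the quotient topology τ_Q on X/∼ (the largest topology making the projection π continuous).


X/∼ = {[65], [66=67]}; |τ_Q| = 3.

Equivalence classes: [65], [66=67].
Quotient map π: X → X/∼ sends 65 ↦ [65], 66 ↦ [66=67], 67 ↦ [66=67].
For each subset V ⊆ X/∼, compute π^{-1}(V) ⊆ X and check whether π^{-1}(V) ∈ τ. V is open in τ_Q iff π^{-1}(V) ∈ τ.
  V = {}: π^{-1}(V) = ∅ ∈ τ ✓.
  V = {[65]}: π^{-1}(V) = {65} ∉ τ ✗.
  V = {[66=67]}: π^{-1}(V) = {66, 67} ∈ τ ✓.
  V = {[65], [66=67]}: π^{-1}(V) = {65, 66, 67} ∈ τ ✓.
Open sets in the quotient: τ_Q = {{}, {[66=67]}, {[65], [66=67]}} (3 elements).


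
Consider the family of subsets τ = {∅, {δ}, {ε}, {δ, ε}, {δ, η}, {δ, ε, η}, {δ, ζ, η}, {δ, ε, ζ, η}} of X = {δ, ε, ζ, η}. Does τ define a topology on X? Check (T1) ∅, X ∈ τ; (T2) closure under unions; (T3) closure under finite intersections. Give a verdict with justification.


τ IS a topology on X.

Axiom (T1): ∅ ∈ τ? Yes; X ∈ τ? Yes.
Axiom (T2/T3): check pairwise unions and intersections of members of τ.
All pairwise intersections and unions checked — each lies in τ. Therefore τ satisfies (T1), (T2), (T3): it IS a topology on X.


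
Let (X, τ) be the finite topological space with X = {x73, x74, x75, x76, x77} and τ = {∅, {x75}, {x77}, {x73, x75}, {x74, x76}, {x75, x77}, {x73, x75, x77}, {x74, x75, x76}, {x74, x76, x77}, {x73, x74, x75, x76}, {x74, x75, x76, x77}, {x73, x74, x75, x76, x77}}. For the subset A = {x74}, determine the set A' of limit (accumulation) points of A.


A' = {x76}

For each x ∈ X, list the open sets U ∈ τ with x ∈ U, then check whether U ∩ (A ∖ {x}) ≠ ∅ for every such U.
  x = x73: open {x73, x75} ∋ x has {x73, x75} ∩ (A ∖ {x73}) = ∅, so x is NOT a limit point.
  x = x74: open {x74, x76} ∋ x has {x74, x76} ∩ (A ∖ {x74}) = ∅, so x is NOT a limit point.
  x = x75: open {x75} ∋ x has {x75} ∩ (A ∖ {x75}) = ∅, so x is NOT a limit point.
  x = x76: opens ∋ x are {x74, x76}, {x74, x75, x76}, {x74, x76, x77}, {x73, x74, x75, x76}, {x74, x75, x76, x77}, {x73, x74, x75, x76, x77}; each meets A ∖ {x76}, so x IS a limit point.
  x = x77: open {x77} ∋ x has {x77} ∩ (A ∖ {x77}) = ∅, so x is NOT a limit point.
Collecting: A' = {x76}.


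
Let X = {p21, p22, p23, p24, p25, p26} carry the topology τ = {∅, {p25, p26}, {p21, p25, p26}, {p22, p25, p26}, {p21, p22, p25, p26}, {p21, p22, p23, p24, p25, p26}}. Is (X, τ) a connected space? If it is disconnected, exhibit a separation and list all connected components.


(X, τ) is connected.

Find clopen sets (U ∈ τ with X ∖ U ∈ τ):
  U = ∅, X ∖ U = {p21, p22, p23, p24, p25, p26} — both open, so U is clopen.
  U = {p21, p22, p23, p24, p25, p26}, X ∖ U = ∅ — both open, so U is clopen.
Only trivial clopens (∅ and X) exist, so (X, τ) is connected.
Compute connected components by grouping points that agree on all clopens:
  component: {p21, p22, p23, p24, p25, p26}


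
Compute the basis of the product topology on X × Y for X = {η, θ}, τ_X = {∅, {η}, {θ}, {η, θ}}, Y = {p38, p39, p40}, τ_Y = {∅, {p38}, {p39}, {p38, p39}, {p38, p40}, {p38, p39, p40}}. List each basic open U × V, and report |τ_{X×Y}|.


Basis B = {∅ × ∅, {η} × {p38}, {η} × {p39}, {θ} × {p38}, {θ} × {p39}, {η} × {p38, p39}, {η} × {p38, p40}, {η, θ} × {p38}, {η, θ} × {p39}, {θ} × {p38, p39}, {θ} × {p38, p40}, {η} × {p38, p39, p40}, {θ} × {p38, p39, p40}, {η, θ} × {p38, p39}, {η, θ} × {p38, p40}, {η, θ} × {p38, p39, p40}}; |τ_{X×Y}| = 36.

Enumerate products U × V with U ∈ τ_X, V ∈ τ_Y (deduplicated):
  ∅ × ∅ = {} (∅)
  {η} × {p38} = {(η,p38)}
  {η} × {p39} = {(η,p39)}
  {θ} × {p38} = {(θ,p38)}
  {θ} × {p39} = {(θ,p39)}
  {η} × {p38, p39} = {(η,p38), (η,p39)}
  {η} × {p38, p40} = {(η,p38), (η,p40)}
  {η, θ} × {p38} = {(η,p38), (θ,p38)}
  {η, θ} × {p39} = {(η,p39), (θ,p39)}
  {θ} × {p38, p39} = {(θ,p38), (θ,p39)}
  {θ} × {p38, p40} = {(θ,p38), (θ,p40)}
  {η} × {p38, p39, p40} = {(η,p38), (η,p39), (η,p40)}
  {θ} × {p38, p39, p40} = {(θ,p38), (θ,p39), (θ,p40)}
  {η, θ} × {p38, p39} = {(η,p38), (η,p39), (θ,p38), (θ,p39)}
  {η, θ} × {p38, p40} = {(η,p38), (η,p40), (θ,p38), (θ,p40)}
  {η, θ} × {p38, p39, p40} = {(η,p38), (η,p39), (η,p40), (θ,p38), (θ,p39), (θ,p40)}
These 16 distinct sets form the basis B.
Close under arbitrary unions to get τ_{X×Y}; counting gives |τ_{X×Y}| = 36.


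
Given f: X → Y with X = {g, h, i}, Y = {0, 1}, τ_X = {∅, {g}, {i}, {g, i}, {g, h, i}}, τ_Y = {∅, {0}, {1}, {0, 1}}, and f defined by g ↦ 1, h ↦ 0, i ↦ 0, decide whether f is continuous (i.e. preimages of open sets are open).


f is NOT continuous.

Compute f^{-1}(U) for each U ∈ τ_Y:
  U = ∅: f^{-1}(U) = ∅ ∈ τ_X ✓.
  U = {0}: f^{-1}(U) = {h, i} ∉ τ_X ✗.
  U = {1}: f^{-1}(U) = {g} ∈ τ_X ✓.
  U = {0, 1}: f^{-1}(U) = {g, h, i} ∈ τ_X ✓.
Found U = {0} with f^{-1}(U) = {h, i} not in τ_X. Therefore f is NOT continuous.


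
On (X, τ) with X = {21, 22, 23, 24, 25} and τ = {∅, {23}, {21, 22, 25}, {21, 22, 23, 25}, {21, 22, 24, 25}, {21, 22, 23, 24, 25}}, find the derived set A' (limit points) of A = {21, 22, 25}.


A' = {21, 22, 24, 25}

For each x ∈ X, list the open sets U ∈ τ with x ∈ U, then check whether U ∩ (A ∖ {x}) ≠ ∅ for every such U.
  x = 21: opens ∋ x are {21, 22, 25}, {21, 22, 23, 25}, {21, 22, 24, 25}, {21, 22, 23, 24, 25}; each meets A ∖ {21}, so x IS a limit point.
  x = 22: opens ∋ x are {21, 22, 25}, {21, 22, 23, 25}, {21, 22, 24, 25}, {21, 22, 23, 24, 25}; each meets A ∖ {22}, so x IS a limit point.
  x = 23: open {23} ∋ x has {23} ∩ (A ∖ {23}) = ∅, so x is NOT a limit point.
  x = 24: opens ∋ x are {21, 22, 24, 25}, {21, 22, 23, 24, 25}; each meets A ∖ {24}, so x IS a limit point.
  x = 25: opens ∋ x are {21, 22, 25}, {21, 22, 23, 25}, {21, 22, 24, 25}, {21, 22, 23, 24, 25}; each meets A ∖ {25}, so x IS a limit point.
Collecting: A' = {21, 22, 24, 25}.


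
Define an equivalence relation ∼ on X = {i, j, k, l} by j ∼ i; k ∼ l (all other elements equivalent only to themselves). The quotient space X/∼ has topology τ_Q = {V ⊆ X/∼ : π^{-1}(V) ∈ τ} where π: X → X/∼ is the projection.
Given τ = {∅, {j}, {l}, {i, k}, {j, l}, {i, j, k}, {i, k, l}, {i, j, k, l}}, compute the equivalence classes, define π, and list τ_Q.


X/∼ = {[i=j], [k=l]}; |τ_Q| = 2.

Equivalence classes: [i=j], [k=l].
Quotient map π: X → X/∼ sends i ↦ [i=j], j ↦ [i=j], k ↦ [k=l], l ↦ [k=l].
For each subset V ⊆ X/∼, compute π^{-1}(V) ⊆ X and check whether π^{-1}(V) ∈ τ. V is open in τ_Q iff π^{-1}(V) ∈ τ.
  V = {}: π^{-1}(V) = ∅ ∈ τ ✓.
  V = {[i=j]}: π^{-1}(V) = {i, j} ∉ τ ✗.
  V = {[k=l]}: π^{-1}(V) = {k, l} ∉ τ ✗.
  V = {[i=j], [k=l]}: π^{-1}(V) = {i, j, k, l} ∈ τ ✓.
Open sets in the quotient: τ_Q = {{}, {[i=j], [k=l]}} (2 elements).


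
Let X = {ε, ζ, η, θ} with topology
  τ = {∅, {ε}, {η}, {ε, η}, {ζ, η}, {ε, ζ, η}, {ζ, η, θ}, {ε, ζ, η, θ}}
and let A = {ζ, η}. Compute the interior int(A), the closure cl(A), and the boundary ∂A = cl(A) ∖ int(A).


int(A) = {ζ, η}, cl(A) = {ζ, η, θ}, ∂A = {θ}.

Closed sets in (X, τ) are complements of opens:
  closed(X, τ) = {∅, {ε}, {θ}, {ε, θ}, {ζ, θ}, {ε, ζ, θ}, {ζ, η, θ}, {ε, ζ, η, θ}}.
int(A) = ⋃ {U ∈ τ : U ⊆ A}. Opens contained in A: ∅, {η}, {ζ, η}.
Taking the union of these: int(A) = {ζ, η}.
cl(A) = ⋂ {C closed : A ⊆ C}. Closed sets containing A: {ζ, η, θ}, {ε, ζ, η, θ}.
Intersecting these: cl(A) = {ζ, η, θ}.
∂A = cl(A) ∖ int(A) = {ζ, η, θ} ∖ {ζ, η} = {θ}.


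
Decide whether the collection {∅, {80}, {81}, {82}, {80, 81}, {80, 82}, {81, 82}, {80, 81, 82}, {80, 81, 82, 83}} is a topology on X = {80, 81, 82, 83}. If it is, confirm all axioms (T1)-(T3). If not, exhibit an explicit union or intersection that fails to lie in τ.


τ IS a topology on X.

Axiom (T1): ∅ ∈ τ? Yes; X ∈ τ? Yes.
Axiom (T2/T3): check pairwise unions and intersections of members of τ.
All pairwise intersections and unions checked — each lies in τ. Therefore τ satisfies (T1), (T2), (T3): it IS a topology on X.


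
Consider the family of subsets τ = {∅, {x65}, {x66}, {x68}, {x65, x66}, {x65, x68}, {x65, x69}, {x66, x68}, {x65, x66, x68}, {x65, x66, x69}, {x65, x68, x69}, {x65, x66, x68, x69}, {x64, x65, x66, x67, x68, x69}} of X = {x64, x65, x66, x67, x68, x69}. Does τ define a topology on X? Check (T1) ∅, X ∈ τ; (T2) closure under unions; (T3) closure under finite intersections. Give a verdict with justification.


τ IS a topology on X.

Axiom (T1): ∅ ∈ τ? Yes; X ∈ τ? Yes.
Axiom (T2/T3): check pairwise unions and intersections of members of τ.
All pairwise intersections and unions checked — each lies in τ. Therefore τ satisfies (T1), (T2), (T3): it IS a topology on X.


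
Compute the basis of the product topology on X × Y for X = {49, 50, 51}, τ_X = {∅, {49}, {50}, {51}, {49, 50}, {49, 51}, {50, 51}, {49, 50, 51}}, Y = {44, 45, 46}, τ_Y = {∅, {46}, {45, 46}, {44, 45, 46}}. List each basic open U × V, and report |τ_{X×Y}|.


Basis B = {∅ × ∅, {49} × {46}, {50} × {46}, {51} × {46}, {49} × {45, 46}, {49, 50} × {46}, {49, 51} × {46}, {50} × {45, 46}, {50, 51} × {46}, {51} × {45, 46}, {49} × {44, 45, 46}, {49, 50, 51} × {46}, {50} × {44, 45, 46}, {51} × {44, 45, 46}, {49, 50} × {45, 46}, {49, 51} × {45, 46}, {50, 51} × {45, 46}, {49, 50} × {44, 45, 46}, {49, 51} × {44, 45, 46}, {49, 50, 51} × {45, 46}, {50, 51} × {44, 45, 46}, {49, 50, 51} × {44, 45, 46}}; |τ_{X×Y}| = 64.

Enumerate products U × V with U ∈ τ_X, V ∈ τ_Y (deduplicated):
  ∅ × ∅ = {} (∅)
  {49} × {46} = {(49,46)}
  {50} × {46} = {(50,46)}
  {51} × {46} = {(51,46)}
  {49} × {45, 46} = {(49,45), (49,46)}
  {49, 50} × {46} = {(49,46), (50,46)}
  {49, 51} × {46} = {(49,46), (51,46)}
  {50} × {45, 46} = {(50,45), (50,46)}
  {50, 51} × {46} = {(50,46), (51,46)}
  {51} × {45, 46} = {(51,45), (51,46)}
  {49} × {44, 45, 46} = {(49,44), (49,45), (49,46)}
  {49, 50, 51} × {46} = {(49,46), (50,46), (51,46)}
  {50} × {44, 45, 46} = {(50,44), (50,45), (50,46)}
  {51} × {44, 45, 46} = {(51,44), (51,45), (51,46)}
  {49, 50} × {45, 46} = {(49,45), (49,46), (50,45), (50,46)}
  {49, 51} × {45, 46} = {(49,45), (49,46), (51,45), (51,46)}
  {50, 51} × {45, 46} = {(50,45), (50,46), (51,45), (51,46)}
  {49, 50} × {44, 45, 46} = {(49,44), (49,45), (49,46), (50,44), (50,45), (50,46)}
  {49, 51} × {44, 45, 46} = {(49,44), (49,45), (49,46), (51,44), (51,45), (51,46)}
  {49, 50, 51} × {45, 46} = {(49,45), (49,46), (50,45), (50,46), (51,45), (51,46)}
  {50, 51} × {44, 45, 46} = {(50,44), (50,45), (50,46), (51,44), (51,45), (51,46)}
  {49, 50, 51} × {44, 45, 46} = {(49,44), (49,45), (49,46), (50,44), (50,45), (50,46), (51,44), (51,45), (51,46)}
These 22 distinct sets form the basis B.
Close under arbitrary unions to get τ_{X×Y}; counting gives |τ_{X×Y}| = 64.


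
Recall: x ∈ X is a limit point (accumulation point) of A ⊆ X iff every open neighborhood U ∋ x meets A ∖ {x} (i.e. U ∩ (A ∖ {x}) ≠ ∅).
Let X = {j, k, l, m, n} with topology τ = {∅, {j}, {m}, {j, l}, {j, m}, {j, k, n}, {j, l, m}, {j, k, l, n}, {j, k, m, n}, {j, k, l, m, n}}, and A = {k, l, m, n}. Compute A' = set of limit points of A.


A' = {k, n}

For each x ∈ X, list the open sets U ∈ τ with x ∈ U, then check whether U ∩ (A ∖ {x}) ≠ ∅ for every such U.
  x = j: open {j} ∋ x has {j} ∩ (A ∖ {j}) = ∅, so x is NOT a limit point.
  x = k: opens ∋ x are {j, k, n}, {j, k, l, n}, {j, k, m, n}, {j, k, l, m, n}; each meets A ∖ {k}, so x IS a limit point.
  x = l: open {j, l} ∋ x has {j, l} ∩ (A ∖ {l}) = ∅, so x is NOT a limit point.
  x = m: open {m} ∋ x has {m} ∩ (A ∖ {m}) = ∅, so x is NOT a limit point.
  x = n: opens ∋ x are {j, k, n}, {j, k, l, n}, {j, k, m, n}, {j, k, l, m, n}; each meets A ∖ {n}, so x IS a limit point.
Collecting: A' = {k, n}.


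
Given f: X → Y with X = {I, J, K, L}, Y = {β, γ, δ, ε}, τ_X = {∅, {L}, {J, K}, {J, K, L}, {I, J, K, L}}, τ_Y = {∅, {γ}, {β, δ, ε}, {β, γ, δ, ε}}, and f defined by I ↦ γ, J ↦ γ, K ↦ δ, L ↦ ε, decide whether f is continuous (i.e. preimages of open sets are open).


f is NOT continuous.

Compute f^{-1}(U) for each U ∈ τ_Y:
  U = ∅: f^{-1}(U) = ∅ ∈ τ_X ✓.
  U = {γ}: f^{-1}(U) = {I, J} ∉ τ_X ✗.
  U = {β, δ, ε}: f^{-1}(U) = {K, L} ∉ τ_X ✗.
  U = {β, γ, δ, ε}: f^{-1}(U) = {I, J, K, L} ∈ τ_X ✓.
Found U = {γ} with f^{-1}(U) = {I, J} not in τ_X. Therefore f is NOT continuous.


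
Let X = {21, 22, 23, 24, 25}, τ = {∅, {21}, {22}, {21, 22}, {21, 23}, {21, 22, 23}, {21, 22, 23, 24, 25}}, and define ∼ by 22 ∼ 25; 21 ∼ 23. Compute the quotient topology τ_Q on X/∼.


X/∼ = {[21=23], [22=25], [24]}; |τ_Q| = 3.

Equivalence classes: [21=23], [22=25], [24].
Quotient map π: X → X/∼ sends 21 ↦ [21=23], 22 ↦ [22=25], 23 ↦ [21=23], 24 ↦ [24], 25 ↦ [22=25].
For each subset V ⊆ X/∼, compute π^{-1}(V) ⊆ X and check whether π^{-1}(V) ∈ τ. V is open in τ_Q iff π^{-1}(V) ∈ τ.
  V = {}: π^{-1}(V) = ∅ ∈ τ ✓.
  V = {[21=23]}: π^{-1}(V) = {21, 23} ∈ τ ✓.
  V = {[22=25]}: π^{-1}(V) = {22, 25} ∉ τ ✗.
  V = {[21=23], [22=25]}: π^{-1}(V) = {21, 22, 23, 25} ∉ τ ✗.
  V = {[24]}: π^{-1}(V) = {24} ∉ τ ✗.
  V = {[21=23], [24]}: π^{-1}(V) = {21, 23, 24} ∉ τ ✗.
  V = {[22=25], [24]}: π^{-1}(V) = {22, 24, 25} ∉ τ ✗.
  V = {[21=23], [22=25], [24]}: π^{-1}(V) = {21, 22, 23, 24, 25} ∈ τ ✓.
Open sets in the quotient: τ_Q = {{}, {[21=23]}, {[21=23], [22=25], [24]}} (3 elements).


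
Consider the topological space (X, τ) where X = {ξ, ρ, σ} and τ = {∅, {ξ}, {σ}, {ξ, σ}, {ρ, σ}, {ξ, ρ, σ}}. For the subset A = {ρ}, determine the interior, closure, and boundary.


int(A) = ∅, cl(A) = {ρ}, ∂A = {ρ}.

Closed sets in (X, τ) are complements of opens:
  closed(X, τ) = {∅, {ξ}, {ρ}, {ξ, ρ}, {ρ, σ}, {ξ, ρ, σ}}.
int(A) = ⋃ {U ∈ τ : U ⊆ A}. Opens contained in A: ∅.
Taking the union of these: int(A) = ∅.
cl(A) = ⋂ {C closed : A ⊆ C}. Closed sets containing A: {ρ}, {ξ, ρ}, {ρ, σ}, {ξ, ρ, σ}.
Intersecting these: cl(A) = {ρ}.
∂A = cl(A) ∖ int(A) = {ρ} ∖ ∅ = {ρ}.


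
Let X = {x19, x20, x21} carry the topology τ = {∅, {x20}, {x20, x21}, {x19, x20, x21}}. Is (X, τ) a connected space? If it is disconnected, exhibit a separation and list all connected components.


(X, τ) is connected.

Find clopen sets (U ∈ τ with X ∖ U ∈ τ):
  U = ∅, X ∖ U = {x19, x20, x21} — both open, so U is clopen.
  U = {x19, x20, x21}, X ∖ U = ∅ — both open, so U is clopen.
Only trivial clopens (∅ and X) exist, so (X, τ) is connected.
Compute connected components by grouping points that agree on all clopens:
  component: {x19, x20, x21}


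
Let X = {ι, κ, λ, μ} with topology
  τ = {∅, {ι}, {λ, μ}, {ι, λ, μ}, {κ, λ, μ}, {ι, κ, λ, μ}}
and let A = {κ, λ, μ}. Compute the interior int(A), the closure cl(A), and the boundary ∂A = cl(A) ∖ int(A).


int(A) = {κ, λ, μ}, cl(A) = {κ, λ, μ}, ∂A = ∅.

Closed sets in (X, τ) are complements of opens:
  closed(X, τ) = {∅, {ι}, {κ}, {ι, κ}, {κ, λ, μ}, {ι, κ, λ, μ}}.
int(A) = ⋃ {U ∈ τ : U ⊆ A}. Opens contained in A: ∅, {λ, μ}, {κ, λ, μ}.
Taking the union of these: int(A) = {κ, λ, μ}.
cl(A) = ⋂ {C closed : A ⊆ C}. Closed sets containing A: {κ, λ, μ}, {ι, κ, λ, μ}.
Intersecting these: cl(A) = {κ, λ, μ}.
∂A = cl(A) ∖ int(A) = {κ, λ, μ} ∖ {κ, λ, μ} = ∅.


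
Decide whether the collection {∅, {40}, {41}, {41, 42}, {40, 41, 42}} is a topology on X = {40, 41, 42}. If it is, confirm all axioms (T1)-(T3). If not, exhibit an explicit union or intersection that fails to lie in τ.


τ is NOT a topology on X.

Axiom (T1): ∅ ∈ τ? Yes; X ∈ τ? Yes.
Axiom (T2/T3): check pairwise unions and intersections of members of τ.
Counterexample for (T2): {40} ∪ {41} = {40, 41} ∉ τ. Therefore τ is NOT a topology.


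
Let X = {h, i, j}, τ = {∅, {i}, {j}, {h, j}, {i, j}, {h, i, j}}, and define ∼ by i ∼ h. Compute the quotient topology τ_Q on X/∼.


X/∼ = {[h=i], [j]}; |τ_Q| = 3.

Equivalence classes: [h=i], [j].
Quotient map π: X → X/∼ sends h ↦ [h=i], i ↦ [h=i], j ↦ [j].
For each subset V ⊆ X/∼, compute π^{-1}(V) ⊆ X and check whether π^{-1}(V) ∈ τ. V is open in τ_Q iff π^{-1}(V) ∈ τ.
  V = {}: π^{-1}(V) = ∅ ∈ τ ✓.
  V = {[h=i]}: π^{-1}(V) = {h, i} ∉ τ ✗.
  V = {[j]}: π^{-1}(V) = {j} ∈ τ ✓.
  V = {[h=i], [j]}: π^{-1}(V) = {h, i, j} ∈ τ ✓.
Open sets in the quotient: τ_Q = {{}, {[j]}, {[h=i], [j]}} (3 elements).


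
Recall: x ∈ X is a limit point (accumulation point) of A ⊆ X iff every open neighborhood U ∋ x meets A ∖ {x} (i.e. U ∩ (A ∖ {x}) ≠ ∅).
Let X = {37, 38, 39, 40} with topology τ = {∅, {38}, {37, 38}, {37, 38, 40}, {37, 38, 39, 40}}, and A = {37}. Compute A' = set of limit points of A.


A' = {39, 40}

For each x ∈ X, list the open sets U ∈ τ with x ∈ U, then check whether U ∩ (A ∖ {x}) ≠ ∅ for every such U.
  x = 37: open {37, 38} ∋ x has {37, 38} ∩ (A ∖ {37}) = ∅, so x is NOT a limit point.
  x = 38: open {38} ∋ x has {38} ∩ (A ∖ {38}) = ∅, so x is NOT a limit point.
  x = 39: opens ∋ x are {37, 38, 39, 40}; each meets A ∖ {39}, so x IS a limit point.
  x = 40: opens ∋ x are {37, 38, 40}, {37, 38, 39, 40}; each meets A ∖ {40}, so x IS a limit point.
Collecting: A' = {39, 40}.


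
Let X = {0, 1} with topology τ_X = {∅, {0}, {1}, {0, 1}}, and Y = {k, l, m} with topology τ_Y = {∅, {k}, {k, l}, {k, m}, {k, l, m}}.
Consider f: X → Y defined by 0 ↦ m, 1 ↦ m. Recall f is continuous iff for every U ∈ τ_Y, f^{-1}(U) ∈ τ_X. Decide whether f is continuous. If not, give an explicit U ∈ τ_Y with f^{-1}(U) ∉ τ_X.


f IS continuous.

Compute f^{-1}(U) for each U ∈ τ_Y:
  U = ∅: f^{-1}(U) = ∅ ∈ τ_X ✓.
  U = {k}: f^{-1}(U) = ∅ ∈ τ_X ✓.
  U = {k, l}: f^{-1}(U) = ∅ ∈ τ_X ✓.
  U = {k, m}: f^{-1}(U) = {0, 1} ∈ τ_X ✓.
  U = {k, l, m}: f^{-1}(U) = {0, 1} ∈ τ_X ✓.
Every preimage lies in τ_X, so f IS continuous.


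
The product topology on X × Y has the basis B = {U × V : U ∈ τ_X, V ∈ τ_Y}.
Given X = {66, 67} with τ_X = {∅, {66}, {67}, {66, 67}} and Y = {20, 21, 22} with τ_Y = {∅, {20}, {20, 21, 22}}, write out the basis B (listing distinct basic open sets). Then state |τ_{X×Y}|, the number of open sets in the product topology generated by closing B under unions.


Basis B = {∅ × ∅, {66} × {20}, {67} × {20}, {66, 67} × {20}, {66} × {20, 21, 22}, {67} × {20, 21, 22}, {66, 67} × {20, 21, 22}}; |τ_{X×Y}| = 9.

Enumerate products U × V with U ∈ τ_X, V ∈ τ_Y (deduplicated):
  ∅ × ∅ = {} (∅)
  {66} × {20} = {(66,20)}
  {67} × {20} = {(67,20)}
  {66, 67} × {20} = {(66,20), (67,20)}
  {66} × {20, 21, 22} = {(66,20), (66,21), (66,22)}
  {67} × {20, 21, 22} = {(67,20), (67,21), (67,22)}
  {66, 67} × {20, 21, 22} = {(66,20), (66,21), (66,22), (67,20), (67,21), (67,22)}
These 7 distinct sets form the basis B.
Close under arbitrary unions to get τ_{X×Y}; counting gives |τ_{X×Y}| = 9.


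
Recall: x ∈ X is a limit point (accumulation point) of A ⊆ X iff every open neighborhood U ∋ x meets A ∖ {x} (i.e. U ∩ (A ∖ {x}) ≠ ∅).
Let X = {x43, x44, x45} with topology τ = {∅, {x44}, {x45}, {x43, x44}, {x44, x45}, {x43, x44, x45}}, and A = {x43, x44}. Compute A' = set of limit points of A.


A' = {x43}

For each x ∈ X, list the open sets U ∈ τ with x ∈ U, then check whether U ∩ (A ∖ {x}) ≠ ∅ for every such U.
  x = x43: opens ∋ x are {x43, x44}, {x43, x44, x45}; each meets A ∖ {x43}, so x IS a limit point.
  x = x44: open {x44} ∋ x has {x44} ∩ (A ∖ {x44}) = ∅, so x is NOT a limit point.
  x = x45: open {x45} ∋ x has {x45} ∩ (A ∖ {x45}) = ∅, so x is NOT a limit point.
Collecting: A' = {x43}.


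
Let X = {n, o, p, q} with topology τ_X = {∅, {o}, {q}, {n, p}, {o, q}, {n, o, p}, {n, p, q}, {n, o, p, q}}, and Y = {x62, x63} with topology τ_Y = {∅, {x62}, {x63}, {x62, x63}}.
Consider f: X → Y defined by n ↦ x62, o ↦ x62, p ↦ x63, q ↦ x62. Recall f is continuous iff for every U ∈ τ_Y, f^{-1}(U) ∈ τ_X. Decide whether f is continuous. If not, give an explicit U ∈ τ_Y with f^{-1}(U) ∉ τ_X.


f is NOT continuous.

Compute f^{-1}(U) for each U ∈ τ_Y:
  U = ∅: f^{-1}(U) = ∅ ∈ τ_X ✓.
  U = {x62}: f^{-1}(U) = {n, o, q} ∉ τ_X ✗.
  U = {x63}: f^{-1}(U) = {p} ∉ τ_X ✗.
  U = {x62, x63}: f^{-1}(U) = {n, o, p, q} ∈ τ_X ✓.
Found U = {x62} with f^{-1}(U) = {n, o, q} not in τ_X. Therefore f is NOT continuous.


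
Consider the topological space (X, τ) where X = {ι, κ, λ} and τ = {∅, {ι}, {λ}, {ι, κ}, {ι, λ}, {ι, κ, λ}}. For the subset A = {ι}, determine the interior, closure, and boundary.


int(A) = {ι}, cl(A) = {ι, κ}, ∂A = {κ}.

Closed sets in (X, τ) are complements of opens:
  closed(X, τ) = {∅, {κ}, {λ}, {ι, κ}, {κ, λ}, {ι, κ, λ}}.
int(A) = ⋃ {U ∈ τ : U ⊆ A}. Opens contained in A: ∅, {ι}.
Taking the union of these: int(A) = {ι}.
cl(A) = ⋂ {C closed : A ⊆ C}. Closed sets containing A: {ι, κ}, {ι, κ, λ}.
Intersecting these: cl(A) = {ι, κ}.
∂A = cl(A) ∖ int(A) = {ι, κ} ∖ {ι} = {κ}.


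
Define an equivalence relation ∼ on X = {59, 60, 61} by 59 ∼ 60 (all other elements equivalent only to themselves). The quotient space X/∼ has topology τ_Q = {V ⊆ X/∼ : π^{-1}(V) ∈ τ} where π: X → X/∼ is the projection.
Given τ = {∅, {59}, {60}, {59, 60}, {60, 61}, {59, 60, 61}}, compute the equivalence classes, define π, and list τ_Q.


X/∼ = {[59=60], [61]}; |τ_Q| = 3.

Equivalence classes: [59=60], [61].
Quotient map π: X → X/∼ sends 59 ↦ [59=60], 60 ↦ [59=60], 61 ↦ [61].
For each subset V ⊆ X/∼, compute π^{-1}(V) ⊆ X and check whether π^{-1}(V) ∈ τ. V is open in τ_Q iff π^{-1}(V) ∈ τ.
  V = {}: π^{-1}(V) = ∅ ∈ τ ✓.
  V = {[59=60]}: π^{-1}(V) = {59, 60} ∈ τ ✓.
  V = {[61]}: π^{-1}(V) = {61} ∉ τ ✗.
  V = {[59=60], [61]}: π^{-1}(V) = {59, 60, 61} ∈ τ ✓.
Open sets in the quotient: τ_Q = {{}, {[59=60]}, {[59=60], [61]}} (3 elements).


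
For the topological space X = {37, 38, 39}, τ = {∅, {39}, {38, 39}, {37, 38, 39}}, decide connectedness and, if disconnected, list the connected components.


(X, τ) is connected.

Find clopen sets (U ∈ τ with X ∖ U ∈ τ):
  U = ∅, X ∖ U = {37, 38, 39} — both open, so U is clopen.
  U = {37, 38, 39}, X ∖ U = ∅ — both open, so U is clopen.
Only trivial clopens (∅ and X) exist, so (X, τ) is connected.
Compute connected components by grouping points that agree on all clopens:
  component: {37, 38, 39}


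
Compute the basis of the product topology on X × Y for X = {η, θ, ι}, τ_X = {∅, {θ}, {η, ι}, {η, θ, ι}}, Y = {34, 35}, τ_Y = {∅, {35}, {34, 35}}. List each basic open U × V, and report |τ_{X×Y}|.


Basis B = {∅ × ∅, {θ} × {35}, {η, ι} × {35}, {θ} × {34, 35}, {η, θ, ι} × {35}, {η, ι} × {34, 35}, {η, θ, ι} × {34, 35}}; |τ_{X×Y}| = 9.

Enumerate products U × V with U ∈ τ_X, V ∈ τ_Y (deduplicated):
  ∅ × ∅ = {} (∅)
  {θ} × {35} = {(θ,35)}
  {η, ι} × {35} = {(η,35), (ι,35)}
  {θ} × {34, 35} = {(θ,34), (θ,35)}
  {η, θ, ι} × {35} = {(η,35), (θ,35), (ι,35)}
  {η, ι} × {34, 35} = {(η,34), (η,35), (ι,34), (ι,35)}
  {η, θ, ι} × {34, 35} = {(η,34), (η,35), (θ,34), (θ,35), (ι,34), (ι,35)}
These 7 distinct sets form the basis B.
Close under arbitrary unions to get τ_{X×Y}; counting gives |τ_{X×Y}| = 9.


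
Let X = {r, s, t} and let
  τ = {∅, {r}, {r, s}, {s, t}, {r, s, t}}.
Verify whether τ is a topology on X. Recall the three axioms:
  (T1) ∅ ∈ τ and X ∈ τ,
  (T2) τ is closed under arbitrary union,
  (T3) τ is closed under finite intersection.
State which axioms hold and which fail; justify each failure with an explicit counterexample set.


τ is NOT a topology on X.

Axiom (T1): ∅ ∈ τ? Yes; X ∈ τ? Yes.
Axiom (T2/T3): check pairwise unions and intersections of members of τ.
Counterexample for (T3): {r, s} ∩ {s, t} = {s} ∉ τ. Therefore τ is NOT a topology.


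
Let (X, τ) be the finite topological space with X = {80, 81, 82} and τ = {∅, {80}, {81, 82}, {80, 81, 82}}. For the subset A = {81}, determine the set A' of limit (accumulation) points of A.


A' = {82}

For each x ∈ X, list the open sets U ∈ τ with x ∈ U, then check whether U ∩ (A ∖ {x}) ≠ ∅ for every such U.
  x = 80: open {80} ∋ x has {80} ∩ (A ∖ {80}) = ∅, so x is NOT a limit point.
  x = 81: open {81, 82} ∋ x has {81, 82} ∩ (A ∖ {81}) = ∅, so x is NOT a limit point.
  x = 82: opens ∋ x are {81, 82}, {80, 81, 82}; each meets A ∖ {82}, so x IS a limit point.
Collecting: A' = {82}.


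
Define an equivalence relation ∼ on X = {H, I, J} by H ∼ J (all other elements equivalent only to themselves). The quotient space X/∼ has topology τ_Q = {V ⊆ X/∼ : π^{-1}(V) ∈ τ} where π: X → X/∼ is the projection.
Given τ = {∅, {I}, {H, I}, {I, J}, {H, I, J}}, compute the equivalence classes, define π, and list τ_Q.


X/∼ = {[H=J], [I]}; |τ_Q| = 3.

Equivalence classes: [H=J], [I].
Quotient map π: X → X/∼ sends H ↦ [H=J], I ↦ [I], J ↦ [H=J].
For each subset V ⊆ X/∼, compute π^{-1}(V) ⊆ X and check whether π^{-1}(V) ∈ τ. V is open in τ_Q iff π^{-1}(V) ∈ τ.
  V = {}: π^{-1}(V) = ∅ ∈ τ ✓.
  V = {[H=J]}: π^{-1}(V) = {H, J} ∉ τ ✗.
  V = {[I]}: π^{-1}(V) = {I} ∈ τ ✓.
  V = {[H=J], [I]}: π^{-1}(V) = {H, I, J} ∈ τ ✓.
Open sets in the quotient: τ_Q = {{}, {[I]}, {[H=J], [I]}} (3 elements).


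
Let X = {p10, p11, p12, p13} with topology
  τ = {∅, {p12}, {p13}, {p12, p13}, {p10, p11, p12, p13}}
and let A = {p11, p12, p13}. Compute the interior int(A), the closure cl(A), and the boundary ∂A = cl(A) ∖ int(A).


int(A) = {p12, p13}, cl(A) = {p10, p11, p12, p13}, ∂A = {p10, p11}.

Closed sets in (X, τ) are complements of opens:
  closed(X, τ) = {∅, {p10, p11}, {p10, p11, p12}, {p10, p11, p13}, {p10, p11, p12, p13}}.
int(A) = ⋃ {U ∈ τ : U ⊆ A}. Opens contained in A: ∅, {p12}, {p13}, {p12, p13}.
Taking the union of these: int(A) = {p12, p13}.
cl(A) = ⋂ {C closed : A ⊆ C}. Closed sets containing A: {p10, p11, p12, p13}.
Intersecting these: cl(A) = {p10, p11, p12, p13}.
∂A = cl(A) ∖ int(A) = {p10, p11, p12, p13} ∖ {p12, p13} = {p10, p11}.


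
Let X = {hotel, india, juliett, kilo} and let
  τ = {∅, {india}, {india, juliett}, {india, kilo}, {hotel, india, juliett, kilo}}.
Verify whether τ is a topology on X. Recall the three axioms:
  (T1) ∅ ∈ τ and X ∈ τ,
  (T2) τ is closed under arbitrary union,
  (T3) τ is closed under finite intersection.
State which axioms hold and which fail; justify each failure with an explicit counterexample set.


τ is NOT a topology on X.

Axiom (T1): ∅ ∈ τ? Yes; X ∈ τ? Yes.
Axiom (T2/T3): check pairwise unions and intersections of members of τ.
Counterexample for (T2): {india, juliett} ∪ {india, kilo} = {india, juliett, kilo} ∉ τ. Therefore τ is NOT a topology.


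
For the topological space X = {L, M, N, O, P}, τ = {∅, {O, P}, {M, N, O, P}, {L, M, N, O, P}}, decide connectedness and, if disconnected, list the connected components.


(X, τ) is connected.

Find clopen sets (U ∈ τ with X ∖ U ∈ τ):
  U = ∅, X ∖ U = {L, M, N, O, P} — both open, so U is clopen.
  U = {L, M, N, O, P}, X ∖ U = ∅ — both open, so U is clopen.
Only trivial clopens (∅ and X) exist, so (X, τ) is connected.
Compute connected components by grouping points that agree on all clopens:
  component: {L, M, N, O, P}


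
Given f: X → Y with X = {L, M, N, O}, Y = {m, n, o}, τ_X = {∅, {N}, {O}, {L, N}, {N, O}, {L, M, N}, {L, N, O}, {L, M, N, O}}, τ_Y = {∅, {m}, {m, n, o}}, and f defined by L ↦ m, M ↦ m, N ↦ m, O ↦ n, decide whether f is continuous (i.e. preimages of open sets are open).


f IS continuous.

Compute f^{-1}(U) for each U ∈ τ_Y:
  U = ∅: f^{-1}(U) = ∅ ∈ τ_X ✓.
  U = {m}: f^{-1}(U) = {L, M, N} ∈ τ_X ✓.
  U = {m, n, o}: f^{-1}(U) = {L, M, N, O} ∈ τ_X ✓.
Every preimage lies in τ_X, so f IS continuous.


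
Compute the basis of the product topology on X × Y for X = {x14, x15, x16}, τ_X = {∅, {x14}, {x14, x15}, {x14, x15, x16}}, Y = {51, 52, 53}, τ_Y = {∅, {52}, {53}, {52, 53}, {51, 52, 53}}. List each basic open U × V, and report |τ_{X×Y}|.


Basis B = {∅ × ∅, {x14} × {52}, {x14} × {53}, {x14} × {52, 53}, {x14, x15} × {52}, {x14, x15} × {53}, {x14} × {51, 52, 53}, {x14, x15, x16} × {52}, {x14, x15, x16} × {53}, {x14, x15} × {52, 53}, {x14, x15} × {51, 52, 53}, {x14, x15, x16} × {52, 53}, {x14, x15, x16} × {51, 52, 53}}; |τ_{X×Y}| = 30.

Enumerate products U × V with U ∈ τ_X, V ∈ τ_Y (deduplicated):
  ∅ × ∅ = {} (∅)
  {x14} × {52} = {(x14,52)}
  {x14} × {53} = {(x14,53)}
  {x14} × {52, 53} = {(x14,52), (x14,53)}
  {x14, x15} × {52} = {(x14,52), (x15,52)}
  {x14, x15} × {53} = {(x14,53), (x15,53)}
  {x14} × {51, 52, 53} = {(x14,51), (x14,52), (x14,53)}
  {x14, x15, x16} × {52} = {(x14,52), (x15,52), (x16,52)}
  {x14, x15, x16} × {53} = {(x14,53), (x15,53), (x16,53)}
  {x14, x15} × {52, 53} = {(x14,52), (x14,53), (x15,52), (x15,53)}
  {x14, x15} × {51, 52, 53} = {(x14,51), (x14,52), (x14,53), (x15,51), (x15,52), (x15,53)}
  {x14, x15, x16} × {52, 53} = {(x14,52), (x14,53), (x15,52), (x15,53), (x16,52), (x16,53)}
  {x14, x15, x16} × {51, 52, 53} = {(x14,51), (x14,52), (x14,53), (x15,51), (x15,52), (x15,53), (x16,51), (x16,52), (x16,53)}
These 13 distinct sets form the basis B.
Close under arbitrary unions to get τ_{X×Y}; counting gives |τ_{X×Y}| = 30.


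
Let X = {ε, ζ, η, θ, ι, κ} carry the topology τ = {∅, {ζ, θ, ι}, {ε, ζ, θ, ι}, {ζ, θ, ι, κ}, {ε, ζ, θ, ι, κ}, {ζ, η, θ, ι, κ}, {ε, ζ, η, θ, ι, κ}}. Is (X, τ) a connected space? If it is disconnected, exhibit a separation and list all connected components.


(X, τ) is connected.

Find clopen sets (U ∈ τ with X ∖ U ∈ τ):
  U = ∅, X ∖ U = {ε, ζ, η, θ, ι, κ} — both open, so U is clopen.
  U = {ε, ζ, η, θ, ι, κ}, X ∖ U = ∅ — both open, so U is clopen.
Only trivial clopens (∅ and X) exist, so (X, τ) is connected.
Compute connected components by grouping points that agree on all clopens:
  component: {ε, ζ, η, θ, ι, κ}


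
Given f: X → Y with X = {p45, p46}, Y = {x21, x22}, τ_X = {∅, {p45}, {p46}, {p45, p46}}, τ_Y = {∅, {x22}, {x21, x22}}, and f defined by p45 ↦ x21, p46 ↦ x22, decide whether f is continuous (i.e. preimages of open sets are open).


f IS continuous.

Compute f^{-1}(U) for each U ∈ τ_Y:
  U = ∅: f^{-1}(U) = ∅ ∈ τ_X ✓.
  U = {x22}: f^{-1}(U) = {p46} ∈ τ_X ✓.
  U = {x21, x22}: f^{-1}(U) = {p45, p46} ∈ τ_X ✓.
Every preimage lies in τ_X, so f IS continuous.


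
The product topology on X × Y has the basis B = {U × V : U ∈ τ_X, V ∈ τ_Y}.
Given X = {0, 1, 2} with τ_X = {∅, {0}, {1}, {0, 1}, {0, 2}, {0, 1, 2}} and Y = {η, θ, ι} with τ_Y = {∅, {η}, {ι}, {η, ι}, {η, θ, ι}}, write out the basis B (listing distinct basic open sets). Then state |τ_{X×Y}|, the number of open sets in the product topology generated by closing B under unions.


Basis B = {∅ × ∅, {0} × {η}, {0} × {ι}, {1} × {η}, {1} × {ι}, {0} × {η, ι}, {0, 1} × {η}, {0, 2} × {η}, {0, 1} × {ι}, {0, 2} × {ι}, {1} × {η, ι}, {0} × {η, θ, ι}, {0, 1, 2} × {η}, {0, 1, 2} × {ι}, {1} × {η, θ, ι}, {0, 1} × {η, ι}, {0, 2} × {η, ι}, {0, 1} × {η, θ, ι}, {0, 2} × {η, θ, ι}, {0, 1, 2} × {η, ι}, {0, 1, 2} × {η, θ, ι}}; |τ_{X×Y}| = 70.

Enumerate products U × V with U ∈ τ_X, V ∈ τ_Y (deduplicated):
  ∅ × ∅ = {} (∅)
  {0} × {η} = {(0,η)}
  {0} × {ι} = {(0,ι)}
  {1} × {η} = {(1,η)}
  {1} × {ι} = {(1,ι)}
  {0} × {η, ι} = {(0,η), (0,ι)}
  {0, 1} × {η} = {(0,η), (1,η)}
  {0, 2} × {η} = {(0,η), (2,η)}
  {0, 1} × {ι} = {(0,ι), (1,ι)}
  {0, 2} × {ι} = {(0,ι), (2,ι)}
  {1} × {η, ι} = {(1,η), (1,ι)}
  {0} × {η, θ, ι} = {(0,η), (0,θ), (0,ι)}
  {0, 1, 2} × {η} = {(0,η), (1,η), (2,η)}
  {0, 1, 2} × {ι} = {(0,ι), (1,ι), (2,ι)}
  {1} × {η, θ, ι} = {(1,η), (1,θ), (1,ι)}
  {0, 1} × {η, ι} = {(0,η), (0,ι), (1,η), (1,ι)}
  {0, 2} × {η, ι} = {(0,η), (0,ι), (2,η), (2,ι)}
  {0, 1} × {η, θ, ι} = {(0,η), (0,θ), (0,ι), (1,η), (1,θ), (1,ι)}
  {0, 2} × {η, θ, ι} = {(0,η), (0,θ), (0,ι), (2,η), (2,θ), (2,ι)}
  {0, 1, 2} × {η, ι} = {(0,η), (0,ι), (1,η), (1,ι), (2,η), (2,ι)}
  {0, 1, 2} × {η, θ, ι} = {(0,η), (0,θ), (0,ι), (1,η), (1,θ), (1,ι), (2,η), (2,θ), (2,ι)}
These 21 distinct sets form the basis B.
Close under arbitrary unions to get τ_{X×Y}; counting gives |τ_{X×Y}| = 70.


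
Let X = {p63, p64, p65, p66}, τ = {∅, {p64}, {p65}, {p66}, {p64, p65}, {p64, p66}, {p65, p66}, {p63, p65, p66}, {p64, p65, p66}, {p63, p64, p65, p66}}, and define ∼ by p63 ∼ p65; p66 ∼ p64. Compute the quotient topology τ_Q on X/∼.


X/∼ = {[p63=p65], [p64=p66]}; |τ_Q| = 3.

Equivalence classes: [p63=p65], [p64=p66].
Quotient map π: X → X/∼ sends p63 ↦ [p63=p65], p64 ↦ [p64=p66], p65 ↦ [p63=p65], p66 ↦ [p64=p66].
For each subset V ⊆ X/∼, compute π^{-1}(V) ⊆ X and check whether π^{-1}(V) ∈ τ. V is open in τ_Q iff π^{-1}(V) ∈ τ.
  V = {}: π^{-1}(V) = ∅ ∈ τ ✓.
  V = {[p63=p65]}: π^{-1}(V) = {p63, p65} ∉ τ ✗.
  V = {[p64=p66]}: π^{-1}(V) = {p64, p66} ∈ τ ✓.
  V = {[p63=p65], [p64=p66]}: π^{-1}(V) = {p63, p64, p65, p66} ∈ τ ✓.
Open sets in the quotient: τ_Q = {{}, {[p64=p66]}, {[p63=p65], [p64=p66]}} (3 elements).


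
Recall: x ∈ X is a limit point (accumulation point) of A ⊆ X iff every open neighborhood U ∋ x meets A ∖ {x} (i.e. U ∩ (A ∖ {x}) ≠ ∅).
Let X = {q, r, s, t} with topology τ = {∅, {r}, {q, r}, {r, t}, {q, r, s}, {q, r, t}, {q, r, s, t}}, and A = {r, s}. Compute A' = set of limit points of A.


A' = {q, s, t}

For each x ∈ X, list the open sets U ∈ τ with x ∈ U, then check whether U ∩ (A ∖ {x}) ≠ ∅ for every such U.
  x = q: opens ∋ x are {q, r}, {q, r, s}, {q, r, t}, {q, r, s, t}; each meets A ∖ {q}, so x IS a limit point.
  x = r: open {r} ∋ x has {r} ∩ (A ∖ {r}) = ∅, so x is NOT a limit point.
  x = s: opens ∋ x are {q, r, s}, {q, r, s, t}; each meets A ∖ {s}, so x IS a limit point.
  x = t: opens ∋ x are {r, t}, {q, r, t}, {q, r, s, t}; each meets A ∖ {t}, so x IS a limit point.
Collecting: A' = {q, s, t}.
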